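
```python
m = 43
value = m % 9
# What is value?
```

Trace:
`m = 43` → m = 43
`value = m % 9` → value = 7
So value = 7

Answer: 7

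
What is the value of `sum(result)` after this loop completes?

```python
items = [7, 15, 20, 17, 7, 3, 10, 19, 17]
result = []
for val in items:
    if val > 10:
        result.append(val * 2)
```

Sum of doubled values > 10
`result` takes the values: [] → [30] → [30, 40] → [30, 40, 34] → [30, 40, 34, 38] → [30, 40, 34, 38, 34]
So `sum(result)` = 176

Answer: 176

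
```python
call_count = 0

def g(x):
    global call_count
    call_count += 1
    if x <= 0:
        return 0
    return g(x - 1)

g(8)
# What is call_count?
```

Linear recursion stepping by 1: 9 calls from x=8 down to ≤0.

Answer: 9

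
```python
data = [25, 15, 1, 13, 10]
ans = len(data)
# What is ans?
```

Trace:
`data = [25, 15, 1, 13, 10]` → data = [25, 15, 1, 13, 10]
`ans = len(data)` → ans = 5
So ans = 5

Answer: 5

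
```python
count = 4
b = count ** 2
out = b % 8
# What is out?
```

Trace:
`count = 4` → count = 4
`b = count ** 2` → b = 16
`out = b % 8` → out = 0
So out = 0

Answer: 0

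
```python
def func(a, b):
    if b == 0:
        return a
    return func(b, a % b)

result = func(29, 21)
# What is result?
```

func(29, 21) -> func(21, 8) -> func(8, 5) -> func(5, 3) -> func(3, 2) -> func(2, 1) -> func(1, 0) -> 1

Answer: 1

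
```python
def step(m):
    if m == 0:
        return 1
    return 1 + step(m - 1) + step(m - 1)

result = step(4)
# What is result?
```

step(m) = 1 + 2·step(m-1), step(0)=1. Closed form: (1+1)·2^4 - 1 = 31.

Answer: 31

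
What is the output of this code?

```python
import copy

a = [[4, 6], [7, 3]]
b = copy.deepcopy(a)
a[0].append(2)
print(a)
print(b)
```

Key concept: deep copy is fully independent.
Step by step:
`a = [[4, 6], [7, 3]]` → a = [[4, 6], [7, 3]]
`b = copy.deepcopy(a)` → b = [[4, 6], [7, 3]]
`a[0].append(2)` → a = [[4, 6, 2], [7, 3]]
`print(a)` → prints [[4, 6, 2], [7, 3]]
`print(b)` → prints [[4, 6], [7, 3]]

Answer:
[[4, 6, 2], [7, 3]]
[[4, 6], [7, 3]]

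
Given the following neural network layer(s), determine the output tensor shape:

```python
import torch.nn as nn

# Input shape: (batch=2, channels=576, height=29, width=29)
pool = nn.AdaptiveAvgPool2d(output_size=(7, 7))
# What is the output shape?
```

Input: (2, 576, 29, 29) -> Output: (2, 576, 7, 7)

Answer: (2, 576, 7, 7)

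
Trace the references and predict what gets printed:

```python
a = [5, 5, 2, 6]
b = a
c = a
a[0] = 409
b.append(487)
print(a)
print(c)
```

Key concept: multiple aliases.
Step by step:
`a = [5, 5, 2, 6]` → a = [5, 5, 2, 6]
`b = a` → b = [5, 5, 2, 6] (same object as a)
`c = a` → c = [5, 5, 2, 6] (same object as a, b)
`a[0] = 409` → a = [409, 5, 2, 6] (same object as b, c); b = [409, 5, 2, 6] (same object as a, c); c = [409, 5, 2, 6] (same object as a, b)
`b.append(487)` → a = [409, 5, 2, 6, 487] (same object as b, c); b = [409, 5, 2, 6, 487] (same object as a, c); c = [409, 5, 2, 6, 487] (same object as a, b)
`print(a)` → prints [409, 5, 2, 6, 487]
`print(c)` → prints [409, 5, 2, 6, 487]

Answer:
[409, 5, 2, 6, 487]
[409, 5, 2, 6, 487]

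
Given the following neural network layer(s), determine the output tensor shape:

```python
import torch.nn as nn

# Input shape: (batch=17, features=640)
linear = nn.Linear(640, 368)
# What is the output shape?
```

Input: (17, 640) -> Output: (17, 368)

Answer: (17, 368)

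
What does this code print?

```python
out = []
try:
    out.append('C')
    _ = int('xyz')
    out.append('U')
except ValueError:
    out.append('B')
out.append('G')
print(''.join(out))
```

Execution trace: 'C' (try body) → 'B' (except ValueError) → 'G' (after the try/except). Output: CBG

Answer: CBG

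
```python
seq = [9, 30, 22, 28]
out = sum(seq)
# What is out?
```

Trace:
`seq = [9, 30, 22, 28]` → seq = [9, 30, 22, 28]
`out = sum(seq)` → out = 89
So out = 89

Answer: 89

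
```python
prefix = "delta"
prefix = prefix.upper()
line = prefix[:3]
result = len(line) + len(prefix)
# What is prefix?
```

Trace:
`prefix = "delta"` → prefix = 'delta'
`prefix = prefix.upper()` → prefix = 'DELTA'
`line = prefix[:3]` → line = 'DEL'
`result = len(line) + len(prefix)` → result = 8
So prefix = 'DELTA'

Answer: 'DELTA'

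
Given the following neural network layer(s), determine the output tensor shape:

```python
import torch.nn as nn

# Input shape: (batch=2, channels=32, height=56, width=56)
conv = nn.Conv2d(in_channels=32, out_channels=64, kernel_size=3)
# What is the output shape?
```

Input: (2, 32, 56, 56) -> Output: (2, 64, 54, 54)

Answer: (2, 64, 54, 54)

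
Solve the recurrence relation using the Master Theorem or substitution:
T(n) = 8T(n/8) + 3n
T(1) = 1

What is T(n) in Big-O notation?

By Master Theorem: a=8, b=8, f(n)=3n. Since log_8(8) = 1 and f(n) = Θ(n^1), Case 2 applies. T(n) = O(n log n).

Answer: O(n log n)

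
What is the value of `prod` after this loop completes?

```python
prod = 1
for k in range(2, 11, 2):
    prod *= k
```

Product of even numbers 2 to 10
`prod` takes the values: 1 → 2 → 8 → 48 → 384 → 3840

Answer: 3840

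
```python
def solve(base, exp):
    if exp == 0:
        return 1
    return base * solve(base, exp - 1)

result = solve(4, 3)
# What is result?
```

solve(4, 3) = 4 * 4 * 4 = 64

Answer: 64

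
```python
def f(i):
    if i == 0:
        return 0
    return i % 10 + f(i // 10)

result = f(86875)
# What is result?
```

Sum of digits of 86875: 5 + 7 + 8 + 6 + 8 = 34

Answer: 34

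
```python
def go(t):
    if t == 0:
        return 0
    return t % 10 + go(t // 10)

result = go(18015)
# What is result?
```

Sum of digits of 18015: 5 + 1 + 0 + 8 + 1 = 15

Answer: 15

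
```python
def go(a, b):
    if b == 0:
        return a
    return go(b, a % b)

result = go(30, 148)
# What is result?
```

go(30, 148) -> go(148, 30) -> go(30, 28) -> go(28, 2) -> go(2, 0) -> 2

Answer: 2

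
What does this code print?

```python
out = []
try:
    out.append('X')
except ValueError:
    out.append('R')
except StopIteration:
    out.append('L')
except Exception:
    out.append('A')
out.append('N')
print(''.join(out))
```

Execution trace: 'X' (try body, no exception) → 'N' (after the try/except). Output: XN

Answer: XN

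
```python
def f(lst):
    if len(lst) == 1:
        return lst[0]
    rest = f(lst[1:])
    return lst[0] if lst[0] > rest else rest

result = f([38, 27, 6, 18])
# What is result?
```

Recursive max over [38, 27, 6, 18] = 38

Answer: 38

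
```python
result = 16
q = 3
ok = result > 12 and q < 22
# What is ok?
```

Trace:
`result = 16` → result = 16
`q = 3` → q = 3
`ok = result > 12 and q < 22` → ok = True
So ok = True

Answer: True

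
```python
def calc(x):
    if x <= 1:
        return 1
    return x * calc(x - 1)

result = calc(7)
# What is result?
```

calc(7) = 7 * 6 * 5 * 4 * 3 * 2 * 1 = 5040

Answer: 5040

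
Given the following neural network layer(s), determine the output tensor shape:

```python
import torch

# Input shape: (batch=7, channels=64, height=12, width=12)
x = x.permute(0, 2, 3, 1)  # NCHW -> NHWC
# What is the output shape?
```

Input: (7, 64, 12, 12) -> Output: (7, 12, 12, 64)

Answer: (7, 12, 12, 64)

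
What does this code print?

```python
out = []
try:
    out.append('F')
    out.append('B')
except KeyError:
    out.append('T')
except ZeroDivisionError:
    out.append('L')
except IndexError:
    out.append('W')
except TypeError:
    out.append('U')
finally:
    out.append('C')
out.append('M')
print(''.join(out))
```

Execution trace: 'F' (try body) → 'B' (try body, no exception) → 'C' (finally) → 'M' (after the try/except). Output: FBCM

Answer: FBCM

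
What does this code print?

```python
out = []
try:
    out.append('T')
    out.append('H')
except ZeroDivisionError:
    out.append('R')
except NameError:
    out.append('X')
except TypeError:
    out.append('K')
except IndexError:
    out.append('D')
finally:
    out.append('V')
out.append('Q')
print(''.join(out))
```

Execution trace: 'T' (try body) → 'H' (try body, no exception) → 'V' (finally) → 'Q' (after the try/except). Output: THVQ

Answer: THVQ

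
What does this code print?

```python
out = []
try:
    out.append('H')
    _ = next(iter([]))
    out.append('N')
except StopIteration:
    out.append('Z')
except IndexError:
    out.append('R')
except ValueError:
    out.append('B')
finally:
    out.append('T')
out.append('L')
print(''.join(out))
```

Execution trace: 'H' (try body) → 'Z' (except StopIteration) → 'T' (finally) → 'L' (after the try/except). Output: HZTL

Answer: HZTL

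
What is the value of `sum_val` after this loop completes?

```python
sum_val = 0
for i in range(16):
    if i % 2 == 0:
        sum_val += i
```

Sum of even numbers 0 to 15
`sum_val` takes the values: 0 → 2 → 6 → 12 → 20 → 30 → 42 → 56

Answer: 56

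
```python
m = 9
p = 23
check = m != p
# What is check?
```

Trace:
`m = 9` → m = 9
`p = 23` → p = 23
`check = m != p` → check = True
So check = True

Answer: True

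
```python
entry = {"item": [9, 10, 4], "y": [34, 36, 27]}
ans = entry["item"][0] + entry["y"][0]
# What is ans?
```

Trace:
`entry = {"item": [9, 10, 4], "y": [34, 36, 27]}` → entry = {'item': [9, 10, 4], 'y': [34, 36, 27]}
`ans = entry["item"][0] + entry["y"][0]` → ans = 43
So ans = 43

Answer: 43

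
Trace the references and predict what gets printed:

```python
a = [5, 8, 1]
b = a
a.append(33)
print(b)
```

Key concept: basic list aliasing.
Step by step:
`a = [5, 8, 1]` → a = [5, 8, 1]
`b = a` → b = [5, 8, 1] (same object as a)
`a.append(33)` → a = [5, 8, 1, 33] (same object as b); b = [5, 8, 1, 33] (same object as a)
`print(b)` → prints [5, 8, 1, 33]

Answer: [5, 8, 1, 33]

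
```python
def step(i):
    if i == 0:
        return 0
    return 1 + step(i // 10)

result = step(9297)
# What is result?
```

Count of digits of 9297: 4

Answer: 4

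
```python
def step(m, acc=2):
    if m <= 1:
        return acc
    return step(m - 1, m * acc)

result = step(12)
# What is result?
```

Accumulator trace (n, acc): (12, 2) -> (11, 24) -> (10, 264) -> (9, 2640) -> (8, 23760) -> (7, 190080) -> (6, 1330560) -> (5, 7983360) -> (4, 39916800) -> (3, 159667200) -> (2, 479001600) -> (1, 958003200) -> return 958003200

Answer: 958003200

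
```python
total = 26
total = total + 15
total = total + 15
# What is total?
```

Trace:
`total = 26` → total = 26
`total = total + 15` → total = 41
`total = total + 15` → total = 56
So total = 56

Answer: 56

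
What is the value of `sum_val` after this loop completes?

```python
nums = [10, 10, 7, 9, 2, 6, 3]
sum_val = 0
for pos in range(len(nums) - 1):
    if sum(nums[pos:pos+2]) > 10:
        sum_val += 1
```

Count windows with sum > 10
`sum_val` takes the values: 0 → 1 → 2 → 3 → 4

Answer: 4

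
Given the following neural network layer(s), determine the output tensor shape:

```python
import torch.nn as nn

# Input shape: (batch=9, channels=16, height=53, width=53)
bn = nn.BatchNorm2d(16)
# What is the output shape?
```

Input: (9, 16, 53, 53) -> Output: (9, 16, 53, 53)

Answer: (9, 16, 53, 53)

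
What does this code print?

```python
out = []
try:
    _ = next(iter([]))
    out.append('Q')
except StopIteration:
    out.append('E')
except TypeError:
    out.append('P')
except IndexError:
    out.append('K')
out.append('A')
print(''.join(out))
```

Execution trace: 'E' (except StopIteration) → 'A' (after the try/except). Output: EA

Answer: EA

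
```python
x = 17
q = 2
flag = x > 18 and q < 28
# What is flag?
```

Trace:
`x = 17` → x = 17
`q = 2` → q = 2
`flag = x > 18 and q < 28` → flag = False
So flag = False

Answer: False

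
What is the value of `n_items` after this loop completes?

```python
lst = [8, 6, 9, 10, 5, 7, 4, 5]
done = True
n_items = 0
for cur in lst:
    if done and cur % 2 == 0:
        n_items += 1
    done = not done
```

Count even values at even positions
`n_items` takes the values: 0 → 1 → 2

Answer: 2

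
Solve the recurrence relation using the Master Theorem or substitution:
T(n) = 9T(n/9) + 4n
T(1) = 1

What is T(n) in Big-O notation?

By Master Theorem: a=9, b=9, f(n)=4n. Since log_9(9) = 1 and f(n) = Θ(n^1), Case 2 applies. T(n) = O(n log n).

Answer: O(n log n)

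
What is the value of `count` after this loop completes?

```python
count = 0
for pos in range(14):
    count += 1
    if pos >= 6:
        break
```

Loop breaks when pos reaches 6, count is 7
`count` takes the values: 0 → 1 → 2 → 3 → 4 → 5 → 6 → 7

Answer: 7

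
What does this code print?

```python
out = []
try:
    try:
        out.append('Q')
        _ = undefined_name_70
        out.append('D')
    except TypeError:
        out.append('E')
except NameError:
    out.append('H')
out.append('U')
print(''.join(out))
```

Execution trace: 'Q' (try body) → 'H' (outer except NameError) → 'U' (after the try/except). Output: QHU

Answer: QHU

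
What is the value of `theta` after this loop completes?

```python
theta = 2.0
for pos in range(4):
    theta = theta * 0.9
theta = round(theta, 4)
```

Exponential decay: 2.0 * 0.9^4
`theta` takes the values: 2.0 → 1.8 → 1.62 → 1.458 → 1.3122

Answer: 1.3122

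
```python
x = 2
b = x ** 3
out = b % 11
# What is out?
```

Trace:
`x = 2` → x = 2
`b = x ** 3` → b = 8
`out = b % 11` → out = 8
So out = 8

Answer: 8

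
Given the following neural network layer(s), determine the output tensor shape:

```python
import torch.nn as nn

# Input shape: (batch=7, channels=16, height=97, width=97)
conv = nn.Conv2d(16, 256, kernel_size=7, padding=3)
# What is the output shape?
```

Input: (7, 16, 97, 97) -> Output: (7, 256, 97, 97)

Answer: (7, 256, 97, 97)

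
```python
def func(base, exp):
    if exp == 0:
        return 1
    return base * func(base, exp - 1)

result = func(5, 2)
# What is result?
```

func(5, 2) = 5 * 5 = 25

Answer: 25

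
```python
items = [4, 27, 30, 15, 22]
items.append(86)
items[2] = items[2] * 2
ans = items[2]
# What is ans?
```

Trace:
`items = [4, 27, 30, 15, 22]` → items = [4, 27, 30, 15, 22]
`items.append(86)` → items = [4, 27, 30, 15, 22, 86]
`items[2] = items[2] * 2` → items = [4, 27, 60, 15, 22, 86]
`ans = items[2]` → ans = 60
So ans = 60

Answer: 60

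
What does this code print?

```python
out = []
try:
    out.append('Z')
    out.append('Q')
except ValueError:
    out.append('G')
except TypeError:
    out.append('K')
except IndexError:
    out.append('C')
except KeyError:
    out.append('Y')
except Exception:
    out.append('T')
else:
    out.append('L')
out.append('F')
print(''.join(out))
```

Execution trace: 'Z' (try body) → 'Q' (try body, no exception) → 'L' (else) → 'F' (after the try/except). Output: ZQLF

Answer: ZQLF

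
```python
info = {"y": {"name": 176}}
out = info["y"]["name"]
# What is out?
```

Trace:
`info = {"y": {"name": 176}}` → info = {'y': {'name': 176}}
`out = info["y"]["name"]` → out = 176
So out = 176

Answer: 176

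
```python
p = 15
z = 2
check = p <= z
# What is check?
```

Trace:
`p = 15` → p = 15
`z = 2` → z = 2
`check = p <= z` → check = False
So check = False

Answer: False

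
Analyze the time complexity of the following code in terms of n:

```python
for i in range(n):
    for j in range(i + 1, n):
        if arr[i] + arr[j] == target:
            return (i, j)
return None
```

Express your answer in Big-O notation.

This is Two sum brute force. Time complexity: O(n²).

Answer: O(n²)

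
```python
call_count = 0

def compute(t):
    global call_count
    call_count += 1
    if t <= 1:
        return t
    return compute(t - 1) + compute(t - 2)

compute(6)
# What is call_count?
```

Calls(t) = 1 + Calls(t-1) + Calls(t-2); Calls(0)=Calls(1)=1. For t=6 this gives 25.

Answer: 25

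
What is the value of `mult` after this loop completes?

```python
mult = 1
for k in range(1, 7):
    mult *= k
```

6! = 720
`mult` takes the values: 1 → 2 → 6 → 24 → 120 → 720

Answer: 720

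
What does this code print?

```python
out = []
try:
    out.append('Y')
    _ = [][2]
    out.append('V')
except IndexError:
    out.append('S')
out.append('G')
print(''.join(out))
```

Execution trace: 'Y' (try body) → 'S' (except IndexError) → 'G' (after the try/except). Output: YSG

Answer: YSG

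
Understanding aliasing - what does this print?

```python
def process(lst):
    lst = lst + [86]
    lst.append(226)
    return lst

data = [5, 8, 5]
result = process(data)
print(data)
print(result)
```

Key concept: rebinding parameter vs mutation.
Step by step:
`data = [5, 8, 5]` → data = [5, 8, 5]
`result = process(data)` → result = [5, 8, 5, 86, 226]
`print(data)` → prints [5, 8, 5]
`print(result)` → prints [5, 8, 5, 86, 226]

Answer:
[5, 8, 5]
[5, 8, 5, 86, 226]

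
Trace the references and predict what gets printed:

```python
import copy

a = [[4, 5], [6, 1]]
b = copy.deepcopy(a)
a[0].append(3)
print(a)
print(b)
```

Key concept: deep copy is fully independent.
Step by step:
`a = [[4, 5], [6, 1]]` → a = [[4, 5], [6, 1]]
`b = copy.deepcopy(a)` → b = [[4, 5], [6, 1]]
`a[0].append(3)` → a = [[4, 5, 3], [6, 1]]
`print(a)` → prints [[4, 5, 3], [6, 1]]
`print(b)` → prints [[4, 5], [6, 1]]

Answer:
[[4, 5, 3], [6, 1]]
[[4, 5], [6, 1]]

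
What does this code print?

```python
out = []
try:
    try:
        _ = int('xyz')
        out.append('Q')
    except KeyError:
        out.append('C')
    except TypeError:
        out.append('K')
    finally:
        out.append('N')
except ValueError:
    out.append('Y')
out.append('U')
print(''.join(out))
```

Execution trace: 'N' (finally) → 'Y' (outer except ValueError) → 'U' (after the try/except). Output: NYU

Answer: NYU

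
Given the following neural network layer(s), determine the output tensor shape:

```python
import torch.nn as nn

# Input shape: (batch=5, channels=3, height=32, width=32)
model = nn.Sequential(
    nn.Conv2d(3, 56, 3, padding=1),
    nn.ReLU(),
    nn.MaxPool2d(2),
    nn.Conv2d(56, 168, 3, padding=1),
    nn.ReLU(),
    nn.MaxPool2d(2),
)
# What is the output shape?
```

Input: (5, 3, 32, 32) -> after first Conv2d: (5, 56, 32, 32) -> after first MaxPool2d: (5, 56, 16, 16) -> after second Conv2d: (5, 168, 16, 16) -> Output: (5, 168, 8, 8)

Answer: (5, 168, 8, 8)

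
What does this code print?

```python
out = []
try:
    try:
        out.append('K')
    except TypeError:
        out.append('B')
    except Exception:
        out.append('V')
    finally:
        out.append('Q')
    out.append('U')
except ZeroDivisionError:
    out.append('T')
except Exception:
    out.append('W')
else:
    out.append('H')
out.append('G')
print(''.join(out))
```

Execution trace: 'K' (inner try body, no exception) → 'Q' (inner finally) → 'U' (try body, no exception) → 'H' (else) → 'G' (after the try/except). Output: KQUHG

Answer: KQUHG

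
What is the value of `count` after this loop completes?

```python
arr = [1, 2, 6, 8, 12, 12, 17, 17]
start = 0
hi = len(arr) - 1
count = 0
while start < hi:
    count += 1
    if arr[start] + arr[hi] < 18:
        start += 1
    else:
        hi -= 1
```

Steps to find pair summing to 18
`count` takes the values: 0 → 1 → 2 → 3 → 4 → 5 → 6 → 7

Answer: 7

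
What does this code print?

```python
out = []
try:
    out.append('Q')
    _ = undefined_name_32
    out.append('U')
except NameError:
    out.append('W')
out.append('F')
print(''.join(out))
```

Execution trace: 'Q' (try body) → 'W' (except NameError) → 'F' (after the try/except). Output: QWF

Answer: QWF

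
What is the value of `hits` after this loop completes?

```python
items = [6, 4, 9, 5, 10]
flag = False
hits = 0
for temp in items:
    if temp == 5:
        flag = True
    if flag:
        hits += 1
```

Count elements after first 5 in [6, 4, 9, 5, 10]
`hits` takes the values: 0 → 1 → 2

Answer: 2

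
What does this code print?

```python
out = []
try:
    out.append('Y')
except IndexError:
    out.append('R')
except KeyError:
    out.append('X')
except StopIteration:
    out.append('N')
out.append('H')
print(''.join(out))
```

Execution trace: 'Y' (try body, no exception) → 'H' (after the try/except). Output: YH

Answer: YH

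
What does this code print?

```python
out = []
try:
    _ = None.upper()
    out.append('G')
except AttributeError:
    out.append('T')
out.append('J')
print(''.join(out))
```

Execution trace: 'T' (except AttributeError) → 'J' (after the try/except). Output: TJ

Answer: TJ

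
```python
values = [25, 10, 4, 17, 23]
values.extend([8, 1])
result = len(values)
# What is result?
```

Trace:
`values = [25, 10, 4, 17, 23]` → values = [25, 10, 4, 17, 23]
`values.extend([8, 1])` → values = [25, 10, 4, 17, 23, 8, 1]
`result = len(values)` → result = 7
So result = 7

Answer: 7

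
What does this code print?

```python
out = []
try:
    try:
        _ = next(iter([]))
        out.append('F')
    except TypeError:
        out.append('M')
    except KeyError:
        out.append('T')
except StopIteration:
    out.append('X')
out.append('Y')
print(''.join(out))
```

Execution trace: 'X' (outer except StopIteration) → 'Y' (after the try/except). Output: XY

Answer: XY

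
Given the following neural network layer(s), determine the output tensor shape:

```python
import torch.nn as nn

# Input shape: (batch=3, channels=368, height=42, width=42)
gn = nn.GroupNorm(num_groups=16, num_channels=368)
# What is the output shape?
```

Input: (3, 368, 42, 42) -> Output: (3, 368, 42, 42)

Answer: (3, 368, 42, 42)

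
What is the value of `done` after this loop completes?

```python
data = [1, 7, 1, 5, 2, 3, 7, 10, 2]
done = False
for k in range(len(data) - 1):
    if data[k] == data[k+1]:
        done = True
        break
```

Check consecutive duplicates in [1, 7, 1, 5, 2, 3, 7, 10, 2]
`done` takes the values: False

Answer: False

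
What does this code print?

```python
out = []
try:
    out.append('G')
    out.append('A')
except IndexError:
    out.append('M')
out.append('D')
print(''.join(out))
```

Execution trace: 'G' (try body) → 'A' (try body, no exception) → 'D' (after the try/except). Output: GAD

Answer: GAD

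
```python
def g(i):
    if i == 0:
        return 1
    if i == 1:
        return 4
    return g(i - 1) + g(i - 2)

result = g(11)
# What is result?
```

Build up from base cases: g(0)=1, g(1)=4, g(2)=5, g(3)=9, g(4)=14, g(5)=23, g(6)=37, ..., g(11)=411

Answer: 411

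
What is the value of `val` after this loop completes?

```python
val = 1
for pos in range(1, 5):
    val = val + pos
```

Start at 1, add 1 through 4
`val` takes the values: 1 → 2 → 4 → 7 → 11

Answer: 11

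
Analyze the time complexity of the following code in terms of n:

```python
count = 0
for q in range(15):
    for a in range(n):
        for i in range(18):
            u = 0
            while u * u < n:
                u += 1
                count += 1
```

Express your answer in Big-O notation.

Each loop level contributes: 1 × n × 1 × √n. Multiplying the contributions gives O(n√n).

Answer: O(n√n)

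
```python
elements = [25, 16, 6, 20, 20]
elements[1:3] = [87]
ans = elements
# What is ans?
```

Trace:
`elements = [25, 16, 6, 20, 20]` → elements = [25, 16, 6, 20, 20]
`elements[1:3] = [87]` → elements = [25, 87, 20, 20]
`ans = elements` → ans = [25, 87, 20, 20]
So ans = [25, 87, 20, 20]

Answer: [25, 87, 20, 20]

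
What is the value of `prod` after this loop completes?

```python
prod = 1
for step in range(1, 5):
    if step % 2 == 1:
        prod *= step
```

Product of odd numbers 1 to 4
`prod` takes the values: 1 → 3

Answer: 3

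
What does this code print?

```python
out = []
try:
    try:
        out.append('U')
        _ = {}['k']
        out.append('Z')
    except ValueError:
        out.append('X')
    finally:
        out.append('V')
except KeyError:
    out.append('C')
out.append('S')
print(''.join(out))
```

Execution trace: 'U' (try body) → 'V' (finally) → 'C' (outer except KeyError) → 'S' (after the try/except). Output: UVCS

Answer: UVCS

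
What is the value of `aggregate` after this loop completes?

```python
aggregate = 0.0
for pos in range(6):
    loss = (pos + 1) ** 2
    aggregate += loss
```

Sum of squared losses 1² + 2² + ... + 6²
`aggregate` takes the values: 0.0 → 1.0 → 5.0 → 14.0 → 30.0 → 55.0 → 91.0

Answer: 91.0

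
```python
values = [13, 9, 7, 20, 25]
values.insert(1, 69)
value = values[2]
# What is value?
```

Trace:
`values = [13, 9, 7, 20, 25]` → values = [13, 9, 7, 20, 25]
`values.insert(1, 69)` → values = [13, 69, 9, 7, 20, 25]
`value = values[2]` → value = 9
So value = 9

Answer: 9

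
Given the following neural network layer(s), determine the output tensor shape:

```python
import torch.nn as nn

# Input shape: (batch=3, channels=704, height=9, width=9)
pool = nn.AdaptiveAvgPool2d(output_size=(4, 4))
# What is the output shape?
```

Input: (3, 704, 9, 9) -> Output: (3, 704, 4, 4)

Answer: (3, 704, 4, 4)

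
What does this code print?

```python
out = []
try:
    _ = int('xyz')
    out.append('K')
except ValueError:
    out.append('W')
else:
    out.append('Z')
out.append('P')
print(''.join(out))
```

Execution trace: 'W' (except ValueError) → 'P' (after the try/except). Output: WP

Answer: WP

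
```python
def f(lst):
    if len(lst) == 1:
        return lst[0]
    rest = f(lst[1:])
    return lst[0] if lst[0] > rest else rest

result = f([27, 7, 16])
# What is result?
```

Recursive max over [27, 7, 16] = 27

Answer: 27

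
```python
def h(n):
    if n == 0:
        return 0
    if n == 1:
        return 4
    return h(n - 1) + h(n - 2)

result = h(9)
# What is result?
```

Build up from base cases: h(0)=0, h(1)=4, h(2)=4, h(3)=8, h(4)=12, h(5)=20, h(6)=32, ..., h(9)=136

Answer: 136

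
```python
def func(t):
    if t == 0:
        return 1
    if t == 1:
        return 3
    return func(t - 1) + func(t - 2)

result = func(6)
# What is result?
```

Build up from base cases: func(0)=1, func(1)=3, func(2)=4, func(3)=7, func(4)=11, func(5)=18, func(6)=29

Answer: 29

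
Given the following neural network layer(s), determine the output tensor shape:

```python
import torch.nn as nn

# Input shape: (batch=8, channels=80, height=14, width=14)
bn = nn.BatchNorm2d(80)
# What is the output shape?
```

Input: (8, 80, 14, 14) -> Output: (8, 80, 14, 14)

Answer: (8, 80, 14, 14)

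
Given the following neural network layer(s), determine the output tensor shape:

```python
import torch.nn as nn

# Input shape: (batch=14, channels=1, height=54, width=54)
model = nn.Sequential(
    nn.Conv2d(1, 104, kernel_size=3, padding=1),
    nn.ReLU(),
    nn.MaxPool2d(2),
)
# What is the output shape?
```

Input: (14, 1, 54, 54) -> after Conv2d: (14, 104, 54, 54) -> after ReLU: (14, 104, 54, 54) -> Output: (14, 104, 27, 27)

Answer: (14, 104, 27, 27)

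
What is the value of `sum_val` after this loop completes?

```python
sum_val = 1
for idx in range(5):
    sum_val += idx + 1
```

Start at 1, add 1 to 5 = 16
`sum_val` takes the values: 1 → 2 → 4 → 7 → 11 → 16

Answer: 16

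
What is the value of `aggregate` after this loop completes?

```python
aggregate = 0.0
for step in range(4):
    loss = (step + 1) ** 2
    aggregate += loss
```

Sum of squared losses 1² + 2² + ... + 4²
`aggregate` takes the values: 0.0 → 1.0 → 5.0 → 14.0 → 30.0

Answer: 30.0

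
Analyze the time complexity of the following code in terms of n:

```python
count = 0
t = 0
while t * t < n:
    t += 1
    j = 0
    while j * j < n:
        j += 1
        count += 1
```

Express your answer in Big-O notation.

Each loop level contributes: √n × √n. Multiplying the contributions gives O(n).

Answer: O(n)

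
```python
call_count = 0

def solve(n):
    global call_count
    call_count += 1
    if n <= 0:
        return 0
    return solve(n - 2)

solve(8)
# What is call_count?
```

Linear recursion stepping by 2: 5 calls from n=8 down to ≤0.

Answer: 5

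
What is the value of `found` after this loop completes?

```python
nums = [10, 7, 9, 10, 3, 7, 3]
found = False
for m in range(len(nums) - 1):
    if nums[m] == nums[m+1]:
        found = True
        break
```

Check consecutive duplicates in [10, 7, 9, 10, 3, 7, 3]
`found` takes the values: False

Answer: False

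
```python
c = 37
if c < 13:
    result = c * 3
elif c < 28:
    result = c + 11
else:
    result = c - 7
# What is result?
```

Trace:
`c = 37` → c = 37
`if c < 13: ...` → c < 13 is False, c < 28 is False, take else branch → result = 30
So result = 30

Answer: 30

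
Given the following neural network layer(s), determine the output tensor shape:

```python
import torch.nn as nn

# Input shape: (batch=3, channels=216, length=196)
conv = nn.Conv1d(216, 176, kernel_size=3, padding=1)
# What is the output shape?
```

Input: (3, 216, 196) -> Output: (3, 176, 196)

Answer: (3, 176, 196)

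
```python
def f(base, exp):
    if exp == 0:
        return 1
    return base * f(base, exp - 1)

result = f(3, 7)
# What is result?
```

f(3, 7) = 3 * 3 * 3 * 3 * 3 * 3 * 3 = 2187

Answer: 2187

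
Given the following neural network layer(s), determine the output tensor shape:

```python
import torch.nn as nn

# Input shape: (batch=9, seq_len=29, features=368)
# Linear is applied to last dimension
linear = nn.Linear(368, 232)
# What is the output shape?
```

Input: (9, 29, 368) -> Output: (9, 29, 232)

Answer: (9, 29, 232)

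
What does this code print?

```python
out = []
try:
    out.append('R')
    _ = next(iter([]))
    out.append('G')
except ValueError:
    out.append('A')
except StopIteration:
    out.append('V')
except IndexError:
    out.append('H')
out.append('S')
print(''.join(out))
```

Execution trace: 'R' (try body) → 'V' (except StopIteration) → 'S' (after the try/except). Output: RVS

Answer: RVS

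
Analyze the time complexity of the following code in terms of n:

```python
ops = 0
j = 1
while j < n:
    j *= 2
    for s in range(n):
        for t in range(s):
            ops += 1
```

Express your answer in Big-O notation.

Each loop level contributes: log n × n × n. Multiplying the contributions gives O(n^2 log n).

Answer: O(n^2 log n)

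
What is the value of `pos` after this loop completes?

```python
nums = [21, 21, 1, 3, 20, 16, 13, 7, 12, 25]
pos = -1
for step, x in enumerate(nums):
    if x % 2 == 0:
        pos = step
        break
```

First even number index in [21, 21, 1, 3, 20, 16, 13, 7, 12, 25]
`pos` takes the values: -1 → 4

Answer: 4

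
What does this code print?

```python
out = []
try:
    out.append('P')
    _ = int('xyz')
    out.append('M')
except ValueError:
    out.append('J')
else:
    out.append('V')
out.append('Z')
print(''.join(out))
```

Execution trace: 'P' (try body) → 'J' (except ValueError) → 'Z' (after the try/except). Output: PJZ

Answer: PJZ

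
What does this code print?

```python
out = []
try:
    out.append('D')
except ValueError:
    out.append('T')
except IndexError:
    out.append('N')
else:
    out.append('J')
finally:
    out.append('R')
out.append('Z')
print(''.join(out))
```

Execution trace: 'D' (try body, no exception) → 'J' (else) → 'R' (finally) → 'Z' (after the try/except). Output: DJRZ

Answer: DJRZ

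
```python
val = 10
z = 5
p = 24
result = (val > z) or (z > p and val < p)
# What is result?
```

Trace:
`val = 10` → val = 10
`z = 5` → z = 5
`p = 24` → p = 24
`result = (val > z) or (z > p and val < p)` → result = True
So result = True

Answer: True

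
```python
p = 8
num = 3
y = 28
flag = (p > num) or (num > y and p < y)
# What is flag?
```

Trace:
`p = 8` → p = 8
`num = 3` → num = 3
`y = 28` → y = 28
`flag = (p > num) or (num > y and p < y)` → flag = True
So flag = True

Answer: True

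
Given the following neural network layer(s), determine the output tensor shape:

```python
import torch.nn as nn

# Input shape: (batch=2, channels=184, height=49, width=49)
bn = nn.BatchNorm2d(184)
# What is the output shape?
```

Input: (2, 184, 49, 49) -> Output: (2, 184, 49, 49)

Answer: (2, 184, 49, 49)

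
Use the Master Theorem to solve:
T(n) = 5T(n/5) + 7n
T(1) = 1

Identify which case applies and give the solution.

a=5, b=5, f(n)=7n. log_5(5) = 1. Since c=1 = 1, Case 2 applies: T(n) = Θ(n^log_b(a) · log n) = O(n log n).

Answer: O(n log n) - Case 2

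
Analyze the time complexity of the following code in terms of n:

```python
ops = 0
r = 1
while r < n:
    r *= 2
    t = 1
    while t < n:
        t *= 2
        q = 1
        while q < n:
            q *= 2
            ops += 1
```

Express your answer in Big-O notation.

Each loop level contributes: log n × log n × log n. Multiplying the contributions gives O(log^3 n).

Answer: O(log^3 n)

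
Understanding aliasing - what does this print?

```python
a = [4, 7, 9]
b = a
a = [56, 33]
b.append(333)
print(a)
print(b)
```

Key concept: rebinding vs mutation: a is rebound to a new list, b still points at the original.
Step by step:
`a = [4, 7, 9]` → a = [4, 7, 9]
`b = a` → b = [4, 7, 9] (same object as a)
`a = [56, 33]` → a = [56, 33]
`b.append(333)` → b = [4, 7, 9, 333]
`print(a)` → prints [56, 33]
`print(b)` → prints [4, 7, 9, 333]

Answer:
[56, 33]
[4, 7, 9, 333]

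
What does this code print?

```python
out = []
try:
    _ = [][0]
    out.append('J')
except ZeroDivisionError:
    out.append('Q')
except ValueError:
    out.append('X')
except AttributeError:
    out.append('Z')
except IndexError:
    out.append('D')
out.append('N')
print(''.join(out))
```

Execution trace: 'D' (except IndexError) → 'N' (after the try/except). Output: DN

Answer: DN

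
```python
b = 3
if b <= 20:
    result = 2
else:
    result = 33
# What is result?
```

Trace:
`b = 3` → b = 3
`if b <= 20: ...` → b <= 20 is True → result = 2
So result = 2

Answer: 2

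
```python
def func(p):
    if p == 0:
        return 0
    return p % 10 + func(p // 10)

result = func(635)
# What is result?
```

Sum of digits of 635: 5 + 3 + 6 = 14

Answer: 14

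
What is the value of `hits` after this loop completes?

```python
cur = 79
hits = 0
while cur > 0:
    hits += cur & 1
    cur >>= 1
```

Count set bits in 79 (binary: 0b1001111)
`hits` takes the values: 0 → 1 → 2 → 3 → 4 → 5

Answer: 5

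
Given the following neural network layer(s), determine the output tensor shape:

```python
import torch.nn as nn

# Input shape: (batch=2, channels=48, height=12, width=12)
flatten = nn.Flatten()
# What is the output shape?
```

Input: (2, 48, 12, 12) -> Output: (2, 6912)

Answer: (2, 6912)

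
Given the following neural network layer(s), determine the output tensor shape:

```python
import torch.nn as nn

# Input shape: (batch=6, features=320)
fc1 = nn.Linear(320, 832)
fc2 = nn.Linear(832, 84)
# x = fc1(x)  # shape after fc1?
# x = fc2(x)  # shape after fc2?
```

Input: (6, 320) -> after fc1: (6, 832) -> Output: (6, 84)

Answer: (6, 84)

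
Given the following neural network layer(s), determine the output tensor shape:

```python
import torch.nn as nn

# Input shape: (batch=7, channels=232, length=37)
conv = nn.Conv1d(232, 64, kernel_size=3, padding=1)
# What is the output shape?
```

Input: (7, 232, 37) -> Output: (7, 64, 37)

Answer: (7, 64, 37)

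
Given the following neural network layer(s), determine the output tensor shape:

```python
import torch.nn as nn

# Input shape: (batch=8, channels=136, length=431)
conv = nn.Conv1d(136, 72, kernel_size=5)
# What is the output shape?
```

Input: (8, 136, 431) -> Output: (8, 72, 427)

Answer: (8, 72, 427)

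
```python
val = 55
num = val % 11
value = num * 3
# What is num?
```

Trace:
`val = 55` → val = 55
`num = val % 11` → num = 0
`value = num * 3` → value = 0
So num = 0

Answer: 0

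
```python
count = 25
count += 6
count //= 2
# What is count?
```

Trace:
`count = 25` → count = 25
`count += 6` → count = 31
`count //= 2` → count = 15
So count = 15

Answer: 15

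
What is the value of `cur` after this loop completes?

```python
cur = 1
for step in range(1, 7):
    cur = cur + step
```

Start at 1, add 1 through 6
`cur` takes the values: 1 → 2 → 4 → 7 → 11 → 16 → 22

Answer: 22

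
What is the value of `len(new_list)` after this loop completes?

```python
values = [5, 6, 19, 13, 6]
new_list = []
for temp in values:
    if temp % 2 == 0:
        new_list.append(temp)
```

Count even numbers in [5, 6, 19, 13, 6]
`new_list` takes the values: [] → [6] → [6, 6]
So `len(new_list)` = 2

Answer: 2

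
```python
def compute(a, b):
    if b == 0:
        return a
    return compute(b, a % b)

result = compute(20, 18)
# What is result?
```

compute(20, 18) -> compute(18, 2) -> compute(2, 0) -> 2

Answer: 2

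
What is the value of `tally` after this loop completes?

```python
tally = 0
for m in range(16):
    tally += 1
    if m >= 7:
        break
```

Loop breaks when m reaches 7, tally is 8
`tally` takes the values: 0 → 1 → 2 → 3 → 4 → 5 → 6 → 7 → 8

Answer: 8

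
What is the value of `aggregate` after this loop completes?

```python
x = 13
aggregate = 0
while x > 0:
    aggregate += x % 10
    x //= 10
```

Sum digits of 13
`aggregate` takes the values: 0 → 3 → 4

Answer: 4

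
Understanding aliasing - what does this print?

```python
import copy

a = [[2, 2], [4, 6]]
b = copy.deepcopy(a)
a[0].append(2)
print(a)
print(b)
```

Key concept: deep copy is fully independent.
Step by step:
`a = [[2, 2], [4, 6]]` → a = [[2, 2], [4, 6]]
`b = copy.deepcopy(a)` → b = [[2, 2], [4, 6]]
`a[0].append(2)` → a = [[2, 2, 2], [4, 6]]
`print(a)` → prints [[2, 2, 2], [4, 6]]
`print(b)` → prints [[2, 2], [4, 6]]

Answer:
[[2, 2, 2], [4, 6]]
[[2, 2], [4, 6]]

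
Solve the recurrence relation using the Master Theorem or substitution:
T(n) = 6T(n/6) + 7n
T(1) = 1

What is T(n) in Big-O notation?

By Master Theorem: a=6, b=6, f(n)=7n. Since log_6(6) = 1 and f(n) = Θ(n^1), Case 2 applies. T(n) = O(n log n).

Answer: O(n log n)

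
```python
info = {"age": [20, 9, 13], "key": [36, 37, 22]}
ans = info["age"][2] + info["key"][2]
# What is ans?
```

Trace:
`info = {"age": [20, 9, 13], "key": [36, 37, 22]}` → info = {'age': [20, 9, 13], 'key': [36, 37, 22]}
`ans = info["age"][2] + info["key"][2]` → ans = 35
So ans = 35

Answer: 35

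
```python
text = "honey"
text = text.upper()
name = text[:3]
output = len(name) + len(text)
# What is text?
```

Trace:
`text = "honey"` → text = 'honey'
`text = text.upper()` → text = 'HONEY'
`name = text[:3]` → name = 'HON'
`output = len(name) + len(text)` → output = 8
So text = 'HONEY'

Answer: 'HONEY'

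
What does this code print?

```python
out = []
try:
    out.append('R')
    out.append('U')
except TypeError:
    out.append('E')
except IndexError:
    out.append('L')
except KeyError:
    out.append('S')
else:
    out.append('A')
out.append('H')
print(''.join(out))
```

Execution trace: 'R' (try body) → 'U' (try body, no exception) → 'A' (else) → 'H' (after the try/except). Output: RUAH

Answer: RUAH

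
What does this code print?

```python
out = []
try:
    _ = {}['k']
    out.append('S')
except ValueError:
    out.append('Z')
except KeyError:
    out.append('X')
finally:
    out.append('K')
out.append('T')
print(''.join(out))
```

Execution trace: 'X' (except KeyError) → 'K' (finally) → 'T' (after the try/except). Output: XKT

Answer: XKT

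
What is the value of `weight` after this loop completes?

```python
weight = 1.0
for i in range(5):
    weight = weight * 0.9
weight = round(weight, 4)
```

Exponential decay: 1.0 * 0.9^5
`weight` takes the values: 1.0 → 0.9 → 0.81 → 0.729 → 0.6561 → 0.59049 → 0.5905

Answer: 0.5905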